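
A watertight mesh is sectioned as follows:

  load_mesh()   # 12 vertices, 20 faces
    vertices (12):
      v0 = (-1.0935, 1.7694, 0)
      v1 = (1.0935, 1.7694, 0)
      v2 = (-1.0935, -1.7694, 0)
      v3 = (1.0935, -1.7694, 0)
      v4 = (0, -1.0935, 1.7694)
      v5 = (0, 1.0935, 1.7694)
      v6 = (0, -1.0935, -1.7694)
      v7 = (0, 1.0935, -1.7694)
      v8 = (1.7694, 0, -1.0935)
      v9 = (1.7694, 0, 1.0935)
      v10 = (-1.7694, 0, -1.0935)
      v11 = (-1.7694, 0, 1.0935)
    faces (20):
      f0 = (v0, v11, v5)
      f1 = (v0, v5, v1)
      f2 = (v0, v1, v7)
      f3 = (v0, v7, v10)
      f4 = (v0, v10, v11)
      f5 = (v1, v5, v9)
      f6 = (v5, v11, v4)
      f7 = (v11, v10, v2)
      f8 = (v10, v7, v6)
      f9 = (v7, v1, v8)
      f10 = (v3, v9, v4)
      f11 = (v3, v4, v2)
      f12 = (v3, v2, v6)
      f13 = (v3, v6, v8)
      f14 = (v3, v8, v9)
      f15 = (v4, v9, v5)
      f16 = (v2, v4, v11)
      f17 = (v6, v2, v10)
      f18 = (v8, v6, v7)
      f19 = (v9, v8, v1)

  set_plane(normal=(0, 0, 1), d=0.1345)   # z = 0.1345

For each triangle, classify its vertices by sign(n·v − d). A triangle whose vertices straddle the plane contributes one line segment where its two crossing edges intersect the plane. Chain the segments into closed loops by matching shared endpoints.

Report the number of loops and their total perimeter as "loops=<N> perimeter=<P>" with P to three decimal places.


Straddling triangles (10 of 20):
  (v0,v11,v5) [-++] → (-1.17664, 1.55176, 0.1345)–(-1.01038, 1.71802, 0.1345)  len=0.2351
  (v0,v5,v1) [-+-] → (-1.01038, 1.71802, 0.1345)–(1.01038, 1.71802, 0.1345)  len=2.0208
  (v0,v10,v11) [--+] → (-1.7694, 0, 0.1345)–(-1.17664, 1.55176, 0.1345)  len=1.6611
  (v1,v5,v9) [-++] → (1.01038, 1.71802, 0.1345)–(1.17664, 1.55176, 0.1345)  len=0.2351
  (v11,v10,v2) [+--] → (-1.7694, 0, 0.1345)–(-1.17664, -1.55176, 0.1345)  len=1.6611
  (v3,v9,v4) [-++] → (1.17664, -1.55176, 0.1345)–(1.01038, -1.71802, 0.1345)  len=0.2351
  (v3,v4,v2) [-+-] → (1.01038, -1.71802, 0.1345)–(-1.01038, -1.71802, 0.1345)  len=2.0208
  (v3,v8,v9) [--+] → (1.7694, 0, 0.1345)–(1.17664, -1.55176, 0.1345)  len=1.6611
  (v2,v4,v11) [-++] → (-1.01038, -1.71802, 0.1345)–(-1.17664, -1.55176, 0.1345)  len=0.2351
  (v9,v8,v1) [+--] → (1.7694, 0, 0.1345)–(1.17664, 1.55176, 0.1345)  len=1.6611

Chained into 1 loop(s):
  loop 1: 10 segments, perimeter = 11.6265
Total perimeter = 11.627

loops=1 perimeter=11.627


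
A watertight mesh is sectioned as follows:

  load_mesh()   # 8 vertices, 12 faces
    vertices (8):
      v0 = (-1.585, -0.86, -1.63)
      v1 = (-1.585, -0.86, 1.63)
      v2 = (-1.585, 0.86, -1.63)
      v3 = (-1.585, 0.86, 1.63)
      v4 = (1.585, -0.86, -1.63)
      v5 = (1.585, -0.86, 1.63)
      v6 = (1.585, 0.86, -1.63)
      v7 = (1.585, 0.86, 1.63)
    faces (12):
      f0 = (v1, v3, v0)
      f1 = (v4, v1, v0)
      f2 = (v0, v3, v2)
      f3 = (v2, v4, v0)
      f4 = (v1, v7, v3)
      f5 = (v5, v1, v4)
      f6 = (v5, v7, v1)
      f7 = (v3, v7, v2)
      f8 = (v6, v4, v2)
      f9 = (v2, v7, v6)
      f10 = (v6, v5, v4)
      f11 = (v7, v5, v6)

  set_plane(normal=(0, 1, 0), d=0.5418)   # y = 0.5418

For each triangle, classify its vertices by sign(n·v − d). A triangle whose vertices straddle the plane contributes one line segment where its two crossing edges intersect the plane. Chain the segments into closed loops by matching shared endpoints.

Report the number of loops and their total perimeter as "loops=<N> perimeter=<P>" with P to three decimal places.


Straddling triangles (8 of 12):
  (v1,v3,v0) [-+-] → (-1.585, 0.5418, 1.63)–(-1.585, 0.5418, 1.0269)  len=0.6031
  (v0,v3,v2) [-++] → (-1.585, 0.5418, 1.0269)–(-1.585, 0.5418, -1.63)  len=2.6569
  (v2,v4,v0) [+--] → (-0.99855, 0.5418, -1.63)–(-1.585, 0.5418, -1.63)  len=0.5865
  (v1,v7,v3) [-++] → (0.99855, 0.5418, 1.63)–(-1.585, 0.5418, 1.63)  len=2.5835
  (v5,v7,v1) [-+-] → (1.585, 0.5418, 1.63)–(0.99855, 0.5418, 1.63)  len=0.5865
  (v6,v4,v2) [+-+] → (1.585, 0.5418, -1.63)–(-0.99855, 0.5418, -1.63)  len=2.5835
  (v6,v5,v4) [+--] → (1.585, 0.5418, -1.0269)–(1.585, 0.5418, -1.63)  len=0.6031
  (v7,v5,v6) [+-+] → (1.585, 0.5418, 1.63)–(1.585, 0.5418, -1.0269)  len=2.6569

Chained into 1 loop(s):
  loop 1: 8 segments, perimeter = 12.8600
Total perimeter = 12.860

loops=1 perimeter=12.860


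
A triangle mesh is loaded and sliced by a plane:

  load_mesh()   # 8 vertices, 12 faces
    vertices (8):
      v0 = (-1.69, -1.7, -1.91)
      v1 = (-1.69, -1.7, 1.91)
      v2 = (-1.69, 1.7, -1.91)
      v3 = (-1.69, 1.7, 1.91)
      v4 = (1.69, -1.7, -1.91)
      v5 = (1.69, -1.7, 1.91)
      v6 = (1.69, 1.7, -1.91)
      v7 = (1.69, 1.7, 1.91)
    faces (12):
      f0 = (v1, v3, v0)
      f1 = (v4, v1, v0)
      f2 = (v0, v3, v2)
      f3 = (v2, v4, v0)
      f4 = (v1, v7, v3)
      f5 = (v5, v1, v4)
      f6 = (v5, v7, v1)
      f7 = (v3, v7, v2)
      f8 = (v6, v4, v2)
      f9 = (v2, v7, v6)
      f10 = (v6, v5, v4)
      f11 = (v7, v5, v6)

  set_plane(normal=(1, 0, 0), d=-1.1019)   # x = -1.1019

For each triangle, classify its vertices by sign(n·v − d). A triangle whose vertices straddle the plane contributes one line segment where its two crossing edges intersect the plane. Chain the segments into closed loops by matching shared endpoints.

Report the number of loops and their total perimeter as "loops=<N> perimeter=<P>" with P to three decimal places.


Straddling triangles (8 of 12):
  (v4,v1,v0) [+--] → (-1.1019, -1.7, 1.24534)–(-1.1019, -1.7, -1.91)  len=3.1553
  (v2,v4,v0) [-+-] → (-1.1019, 1.10842, -1.91)–(-1.1019, -1.7, -1.91)  len=2.8084
  (v1,v7,v3) [-+-] → (-1.1019, -1.10842, 1.91)–(-1.1019, 1.7, 1.91)  len=2.8084
  (v5,v1,v4) [+-+] → (-1.1019, -1.7, 1.91)–(-1.1019, -1.7, 1.24534)  len=0.6647
  (v5,v7,v1) [++-] → (-1.1019, -1.10842, 1.91)–(-1.1019, -1.7, 1.91)  len=0.5916
  (v3,v7,v2) [-+-] → (-1.1019, 1.7, 1.91)–(-1.1019, 1.7, -1.24534)  len=3.1553
  (v6,v4,v2) [++-] → (-1.1019, 1.10842, -1.91)–(-1.1019, 1.7, -1.91)  len=0.5916
  (v2,v7,v6) [-++] → (-1.1019, 1.7, -1.24534)–(-1.1019, 1.7, -1.91)  len=0.6647

Chained into 1 loop(s):
  loop 1: 8 segments, perimeter = 14.4400
Total perimeter = 14.440

loops=1 perimeter=14.440


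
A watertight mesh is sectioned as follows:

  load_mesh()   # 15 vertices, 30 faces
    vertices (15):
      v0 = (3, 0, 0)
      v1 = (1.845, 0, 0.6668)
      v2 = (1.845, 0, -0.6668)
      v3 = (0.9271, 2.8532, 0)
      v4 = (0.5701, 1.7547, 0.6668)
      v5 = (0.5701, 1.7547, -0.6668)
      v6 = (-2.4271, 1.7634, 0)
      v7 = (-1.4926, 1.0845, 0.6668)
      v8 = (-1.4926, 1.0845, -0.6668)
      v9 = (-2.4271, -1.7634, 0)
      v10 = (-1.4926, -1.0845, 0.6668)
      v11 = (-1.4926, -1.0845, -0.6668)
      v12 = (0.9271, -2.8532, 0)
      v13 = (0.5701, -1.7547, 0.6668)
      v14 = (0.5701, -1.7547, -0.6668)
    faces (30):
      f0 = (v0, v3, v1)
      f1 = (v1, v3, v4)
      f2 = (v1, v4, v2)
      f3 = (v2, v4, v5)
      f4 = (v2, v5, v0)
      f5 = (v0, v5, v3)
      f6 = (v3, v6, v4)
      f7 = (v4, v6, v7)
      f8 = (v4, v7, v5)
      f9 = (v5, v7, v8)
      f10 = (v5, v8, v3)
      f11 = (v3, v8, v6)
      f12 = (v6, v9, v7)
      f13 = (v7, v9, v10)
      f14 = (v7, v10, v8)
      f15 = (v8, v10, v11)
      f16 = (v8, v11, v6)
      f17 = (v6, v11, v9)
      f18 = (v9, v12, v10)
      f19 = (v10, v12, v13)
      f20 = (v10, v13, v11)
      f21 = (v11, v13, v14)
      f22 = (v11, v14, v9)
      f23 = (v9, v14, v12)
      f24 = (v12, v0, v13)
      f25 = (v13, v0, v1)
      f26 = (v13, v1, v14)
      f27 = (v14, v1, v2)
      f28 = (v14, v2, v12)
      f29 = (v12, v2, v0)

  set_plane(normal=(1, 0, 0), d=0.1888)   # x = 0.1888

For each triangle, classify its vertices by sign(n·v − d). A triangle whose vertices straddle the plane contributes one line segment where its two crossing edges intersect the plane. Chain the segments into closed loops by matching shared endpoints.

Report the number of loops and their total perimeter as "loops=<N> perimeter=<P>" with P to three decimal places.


Straddling triangles (12 of 30):
  (v3,v6,v4) [+-+] → (0.1888, 2.61332, 0)–(0.1888, 1.75581, 0.581971)  len=1.0364
  (v4,v6,v7) [+--] → (0.1888, 1.75581, 0.581971)–(0.1888, 1.63081, 0.6668)  len=0.1511
  (v4,v7,v5) [+-+] → (0.1888, 1.63081, 0.6668)–(0.1888, 1.63081, -0.420278)  len=1.0871
  (v5,v7,v8) [+--] → (0.1888, 1.63081, -0.420278)–(0.1888, 1.63081, -0.6668)  len=0.2465
  (v5,v8,v3) [+-+] → (0.1888, 1.63081, -0.6668)–(0.1888, 2.31353, -0.203454)  len=0.8251
  (v3,v8,v6) [+--] → (0.1888, 2.31353, -0.203454)–(0.1888, 2.61332, 0)  len=0.3623
  (v9,v12,v10) [-+-] → (0.1888, -2.61332, 0)–(0.1888, -2.31353, 0.203454)  len=0.3623
  (v10,v12,v13) [-++] → (0.1888, -2.31353, 0.203454)–(0.1888, -1.63081, 0.6668)  len=0.8251
  (v10,v13,v11) [-+-] → (0.1888, -1.63081, 0.6668)–(0.1888, -1.63081, 0.420278)  len=0.2465
  (v11,v13,v14) [-++] → (0.1888, -1.63081, 0.420278)–(0.1888, -1.63081, -0.6668)  len=1.0871
  (v11,v14,v9) [-+-] → (0.1888, -1.63081, -0.6668)–(0.1888, -1.75581, -0.581971)  len=0.1511
  (v9,v14,v12) [-++] → (0.1888, -1.75581, -0.581971)–(0.1888, -2.61332, 0)  len=1.0364

Chained into 2 loop(s):
  loop 1: 6 segments, perimeter = 3.7084
  loop 2: 6 segments, perimeter = 3.7084
Total perimeter = 7.417

loops=2 perimeter=7.417


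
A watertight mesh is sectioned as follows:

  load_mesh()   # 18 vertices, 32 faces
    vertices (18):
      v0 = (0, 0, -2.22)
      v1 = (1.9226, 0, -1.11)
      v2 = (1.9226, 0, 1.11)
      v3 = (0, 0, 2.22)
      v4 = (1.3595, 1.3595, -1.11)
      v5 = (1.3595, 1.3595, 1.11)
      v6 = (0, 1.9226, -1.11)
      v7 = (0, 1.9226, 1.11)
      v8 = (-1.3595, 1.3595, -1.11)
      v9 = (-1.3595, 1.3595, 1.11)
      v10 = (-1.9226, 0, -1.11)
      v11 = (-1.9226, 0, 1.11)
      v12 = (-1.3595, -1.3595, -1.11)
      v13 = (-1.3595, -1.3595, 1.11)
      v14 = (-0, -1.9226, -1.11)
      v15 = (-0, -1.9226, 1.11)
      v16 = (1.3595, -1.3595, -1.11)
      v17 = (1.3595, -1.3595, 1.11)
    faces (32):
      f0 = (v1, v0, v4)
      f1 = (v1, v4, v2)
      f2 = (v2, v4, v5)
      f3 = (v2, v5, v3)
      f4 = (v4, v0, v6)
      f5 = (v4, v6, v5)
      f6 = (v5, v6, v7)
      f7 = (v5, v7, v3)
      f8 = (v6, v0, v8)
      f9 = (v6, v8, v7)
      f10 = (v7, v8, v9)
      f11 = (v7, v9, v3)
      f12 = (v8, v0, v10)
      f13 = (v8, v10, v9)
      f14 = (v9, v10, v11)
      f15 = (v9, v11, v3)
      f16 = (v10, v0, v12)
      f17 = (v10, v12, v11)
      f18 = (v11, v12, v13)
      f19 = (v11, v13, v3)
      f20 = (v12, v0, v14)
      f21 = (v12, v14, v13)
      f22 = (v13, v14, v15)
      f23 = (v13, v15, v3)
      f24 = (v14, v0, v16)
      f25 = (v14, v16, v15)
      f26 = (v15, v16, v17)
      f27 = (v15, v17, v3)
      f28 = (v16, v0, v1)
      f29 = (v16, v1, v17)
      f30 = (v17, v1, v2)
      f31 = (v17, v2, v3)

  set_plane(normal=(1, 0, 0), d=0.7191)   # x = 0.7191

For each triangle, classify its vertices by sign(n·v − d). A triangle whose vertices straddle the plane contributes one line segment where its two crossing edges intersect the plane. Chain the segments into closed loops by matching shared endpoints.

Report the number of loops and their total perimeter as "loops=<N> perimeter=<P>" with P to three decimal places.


loops=1 perimeter=11.581

Straddling triangles (12 of 32):
  (v1,v0,v4) [+-+] → (0.7191, 0, -1.80483)–(0.7191, 0.7191, -1.63287)  len=0.7394
  (v2,v5,v3) [++-] → (0.7191, 0.7191, 1.63287)–(0.7191, 0, 1.80483)  len=0.7394
  (v4,v0,v6) [+--] → (0.7191, 0.7191, -1.63287)–(0.7191, 1.62475, -1.11)  len=1.0458
  (v4,v6,v5) [+-+] → (0.7191, 1.62475, -1.11)–(0.7191, 1.62475, 0.0642567)  len=1.1743
  (v5,v6,v7) [+--] → (0.7191, 1.62475, 0.0642567)–(0.7191, 1.62475, 1.11)  len=1.0457
  (v5,v7,v3) [+--] → (0.7191, 1.62475, 1.11)–(0.7191, 0.7191, 1.63287)  len=1.0458
  (v14,v0,v16) [--+] → (0.7191, -0.7191, -1.63287)–(0.7191, -1.62475, -1.11)  len=1.0458
  (v14,v16,v15) [-+-] → (0.7191, -1.62475, -1.11)–(0.7191, -1.62475, -0.0642567)  len=1.0457
  (v15,v16,v17) [-++] → (0.7191, -1.62475, -0.0642567)–(0.7191, -1.62475, 1.11)  len=1.1743
  (v15,v17,v3) [-+-] → (0.7191, -1.62475, 1.11)–(0.7191, -0.7191, 1.63287)  len=1.0458
  (v16,v0,v1) [+-+] → (0.7191, -0.7191, -1.63287)–(0.7191, 0, -1.80483)  len=0.7394
  (v17,v2,v3) [++-] → (0.7191, 0, 1.80483)–(0.7191, -0.7191, 1.63287)  len=0.7394

Chained into 1 loop(s):
  loop 1: 12 segments, perimeter = 11.5805
Total perimeter = 11.581


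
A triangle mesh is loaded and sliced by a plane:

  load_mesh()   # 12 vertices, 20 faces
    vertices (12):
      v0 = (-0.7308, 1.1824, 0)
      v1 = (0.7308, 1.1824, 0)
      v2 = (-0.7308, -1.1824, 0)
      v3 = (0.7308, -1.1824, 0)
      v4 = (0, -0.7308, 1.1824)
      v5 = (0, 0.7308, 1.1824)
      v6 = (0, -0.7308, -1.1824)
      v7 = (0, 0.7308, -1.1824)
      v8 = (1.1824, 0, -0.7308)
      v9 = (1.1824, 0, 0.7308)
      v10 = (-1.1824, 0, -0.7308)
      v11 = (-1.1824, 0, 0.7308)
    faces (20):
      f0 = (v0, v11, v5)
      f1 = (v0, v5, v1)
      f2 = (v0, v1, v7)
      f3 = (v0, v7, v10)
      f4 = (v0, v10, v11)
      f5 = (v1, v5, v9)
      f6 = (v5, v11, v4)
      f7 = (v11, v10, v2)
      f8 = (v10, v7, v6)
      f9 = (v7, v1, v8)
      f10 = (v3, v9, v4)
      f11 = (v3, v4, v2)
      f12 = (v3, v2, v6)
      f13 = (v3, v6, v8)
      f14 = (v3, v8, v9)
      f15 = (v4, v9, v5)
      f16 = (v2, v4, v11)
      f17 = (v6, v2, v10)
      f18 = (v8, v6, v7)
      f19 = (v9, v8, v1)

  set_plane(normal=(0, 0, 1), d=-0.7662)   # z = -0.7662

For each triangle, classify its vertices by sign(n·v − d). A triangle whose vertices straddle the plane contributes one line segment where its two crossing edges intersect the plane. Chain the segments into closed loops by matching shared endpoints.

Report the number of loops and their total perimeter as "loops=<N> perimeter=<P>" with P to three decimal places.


Straddling triangles (8 of 20):
  (v0,v1,v7) [++-] → (0.257239, 0.889761, -0.7662)–(-0.257239, 0.889761, -0.7662)  len=0.5145
  (v0,v7,v10) [+-+] → (-0.257239, 0.889761, -0.7662)–(-1.08971, 0.0572859, -0.7662)  len=1.1773
  (v10,v7,v6) [+--] → (-1.08971, 0.0572859, -0.7662)–(-1.08971, -0.0572859, -0.7662)  len=0.1146
  (v7,v1,v8) [-++] → (0.257239, 0.889761, -0.7662)–(1.08971, 0.0572859, -0.7662)  len=1.1773
  (v3,v2,v6) [++-] → (-0.257239, -0.889761, -0.7662)–(0.257239, -0.889761, -0.7662)  len=0.5145
  (v3,v6,v8) [+-+] → (0.257239, -0.889761, -0.7662)–(1.08971, -0.0572859, -0.7662)  len=1.1773
  (v6,v2,v10) [-++] → (-0.257239, -0.889761, -0.7662)–(-1.08971, -0.0572859, -0.7662)  len=1.1773
  (v8,v6,v7) [+--] → (1.08971, -0.0572859, -0.7662)–(1.08971, 0.0572859, -0.7662)  len=0.1146

Chained into 1 loop(s):
  loop 1: 8 segments, perimeter = 5.9673
Total perimeter = 5.967

loops=1 perimeter=5.967


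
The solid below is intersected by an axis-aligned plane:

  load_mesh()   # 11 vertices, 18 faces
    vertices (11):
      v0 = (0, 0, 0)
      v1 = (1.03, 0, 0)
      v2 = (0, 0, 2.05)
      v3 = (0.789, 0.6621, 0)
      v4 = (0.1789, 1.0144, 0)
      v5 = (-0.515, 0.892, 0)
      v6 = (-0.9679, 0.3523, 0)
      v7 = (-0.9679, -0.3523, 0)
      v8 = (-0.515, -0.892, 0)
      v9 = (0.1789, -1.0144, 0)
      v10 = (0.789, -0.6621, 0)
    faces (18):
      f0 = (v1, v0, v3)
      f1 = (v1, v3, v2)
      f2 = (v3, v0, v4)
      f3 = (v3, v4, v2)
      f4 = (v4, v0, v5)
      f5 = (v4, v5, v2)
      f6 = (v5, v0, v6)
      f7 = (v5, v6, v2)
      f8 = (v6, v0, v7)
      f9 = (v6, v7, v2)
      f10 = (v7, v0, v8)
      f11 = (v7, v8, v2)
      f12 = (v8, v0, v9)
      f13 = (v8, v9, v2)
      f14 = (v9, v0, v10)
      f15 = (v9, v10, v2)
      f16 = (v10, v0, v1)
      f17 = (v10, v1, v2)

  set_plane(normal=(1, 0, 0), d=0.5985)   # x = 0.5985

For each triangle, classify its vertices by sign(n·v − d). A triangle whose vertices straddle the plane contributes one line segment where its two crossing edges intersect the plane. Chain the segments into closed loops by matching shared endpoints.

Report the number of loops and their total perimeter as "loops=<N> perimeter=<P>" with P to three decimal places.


loops=1 perimeter=3.912

Straddling triangles (8 of 18):
  (v1,v0,v3) [+-+] → (0.5985, 0, 0)–(0.5985, 0.502239, 0)  len=0.5022
  (v1,v3,v2) [++-] → (0.5985, 0.502239, 0.494962)–(0.5985, 0, 0.858811)  len=0.6202
  (v3,v0,v4) [+--] → (0.5985, 0.502239, 0)–(0.5985, 0.772104, 0)  len=0.2699
  (v3,v4,v2) [+--] → (0.5985, 0.772104, 0)–(0.5985, 0.502239, 0.494962)  len=0.5637
  (v9,v0,v10) [--+] → (0.5985, -0.502239, 0)–(0.5985, -0.772104, 0)  len=0.2699
  (v9,v10,v2) [-+-] → (0.5985, -0.772104, 0)–(0.5985, -0.502239, 0.494962)  len=0.5637
  (v10,v0,v1) [+-+] → (0.5985, -0.502239, 0)–(0.5985, 0, 0)  len=0.5022
  (v10,v1,v2) [++-] → (0.5985, 0, 0.858811)–(0.5985, -0.502239, 0.494962)  len=0.6202

Chained into 1 loop(s):
  loop 1: 8 segments, perimeter = 3.9121
Total perimeter = 3.912


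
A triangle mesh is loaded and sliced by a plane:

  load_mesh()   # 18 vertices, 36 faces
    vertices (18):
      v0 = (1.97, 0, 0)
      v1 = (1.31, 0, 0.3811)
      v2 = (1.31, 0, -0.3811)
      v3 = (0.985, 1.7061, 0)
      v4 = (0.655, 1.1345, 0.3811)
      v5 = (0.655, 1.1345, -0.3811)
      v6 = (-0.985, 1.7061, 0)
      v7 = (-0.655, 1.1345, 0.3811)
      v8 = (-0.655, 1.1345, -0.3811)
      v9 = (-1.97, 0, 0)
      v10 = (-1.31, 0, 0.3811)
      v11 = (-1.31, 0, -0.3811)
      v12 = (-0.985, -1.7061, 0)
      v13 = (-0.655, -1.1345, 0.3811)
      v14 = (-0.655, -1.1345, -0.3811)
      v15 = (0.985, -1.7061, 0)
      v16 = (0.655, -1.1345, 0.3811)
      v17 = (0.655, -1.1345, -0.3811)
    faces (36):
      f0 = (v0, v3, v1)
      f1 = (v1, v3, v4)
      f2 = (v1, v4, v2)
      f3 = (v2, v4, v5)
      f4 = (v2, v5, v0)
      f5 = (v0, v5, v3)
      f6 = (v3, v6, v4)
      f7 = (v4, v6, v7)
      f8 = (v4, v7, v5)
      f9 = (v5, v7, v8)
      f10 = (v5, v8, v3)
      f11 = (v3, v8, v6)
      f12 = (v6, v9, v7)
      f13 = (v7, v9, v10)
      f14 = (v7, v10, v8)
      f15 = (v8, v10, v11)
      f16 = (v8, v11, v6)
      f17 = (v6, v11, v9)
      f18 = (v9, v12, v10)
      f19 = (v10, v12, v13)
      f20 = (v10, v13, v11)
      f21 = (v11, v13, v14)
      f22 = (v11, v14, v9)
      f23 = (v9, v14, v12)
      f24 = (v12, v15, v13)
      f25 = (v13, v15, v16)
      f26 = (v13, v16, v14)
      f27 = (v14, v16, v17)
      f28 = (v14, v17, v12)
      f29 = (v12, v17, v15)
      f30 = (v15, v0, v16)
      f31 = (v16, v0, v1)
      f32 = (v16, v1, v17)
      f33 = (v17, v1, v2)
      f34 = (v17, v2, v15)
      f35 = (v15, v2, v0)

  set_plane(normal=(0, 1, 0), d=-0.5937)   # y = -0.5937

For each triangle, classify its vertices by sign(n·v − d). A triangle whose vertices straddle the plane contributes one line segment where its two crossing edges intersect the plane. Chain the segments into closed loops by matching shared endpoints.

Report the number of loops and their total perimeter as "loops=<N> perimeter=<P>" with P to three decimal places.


loops=2 perimeter=4.573

Straddling triangles (12 of 36):
  (v9,v12,v10) [+-+] → (-1.62723, -0.5937, 0)–(-1.1969, -0.5937, 0.248482)  len=0.4969
  (v10,v12,v13) [+--] → (-1.1969, -0.5937, 0.248482)–(-0.967229, -0.5937, 0.3811)  len=0.2652
  (v10,v13,v11) [+-+] → (-0.967229, -0.5937, 0.3811)–(-0.967229, -0.5937, 0.0177701)  len=0.3633
  (v11,v13,v14) [+--] → (-0.967229, -0.5937, 0.0177701)–(-0.967229, -0.5937, -0.3811)  len=0.3989
  (v11,v14,v9) [+-+] → (-0.967229, -0.5937, -0.3811)–(-1.28184, -0.5937, -0.199435)  len=0.3633
  (v9,v14,v12) [+--] → (-1.28184, -0.5937, -0.199435)–(-1.62723, -0.5937, 0)  len=0.3988
  (v15,v0,v16) [-+-] → (1.62723, -0.5937, 0)–(1.28184, -0.5937, 0.199435)  len=0.3988
  (v16,v0,v1) [-++] → (1.28184, -0.5937, 0.199435)–(0.967229, -0.5937, 0.3811)  len=0.3633
  (v16,v1,v17) [-+-] → (0.967229, -0.5937, 0.3811)–(0.967229, -0.5937, -0.0177701)  len=0.3989
  (v17,v1,v2) [-++] → (0.967229, -0.5937, -0.0177701)–(0.967229, -0.5937, -0.3811)  len=0.3633
  (v17,v2,v15) [-+-] → (0.967229, -0.5937, -0.3811)–(1.1969, -0.5937, -0.248482)  len=0.2652
  (v15,v2,v0) [-++] → (1.1969, -0.5937, -0.248482)–(1.62723, -0.5937, 0)  len=0.4969

Chained into 2 loop(s):
  loop 1: 6 segments, perimeter = 2.2865
  loop 2: 6 segments, perimeter = 2.2865
Total perimeter = 4.573


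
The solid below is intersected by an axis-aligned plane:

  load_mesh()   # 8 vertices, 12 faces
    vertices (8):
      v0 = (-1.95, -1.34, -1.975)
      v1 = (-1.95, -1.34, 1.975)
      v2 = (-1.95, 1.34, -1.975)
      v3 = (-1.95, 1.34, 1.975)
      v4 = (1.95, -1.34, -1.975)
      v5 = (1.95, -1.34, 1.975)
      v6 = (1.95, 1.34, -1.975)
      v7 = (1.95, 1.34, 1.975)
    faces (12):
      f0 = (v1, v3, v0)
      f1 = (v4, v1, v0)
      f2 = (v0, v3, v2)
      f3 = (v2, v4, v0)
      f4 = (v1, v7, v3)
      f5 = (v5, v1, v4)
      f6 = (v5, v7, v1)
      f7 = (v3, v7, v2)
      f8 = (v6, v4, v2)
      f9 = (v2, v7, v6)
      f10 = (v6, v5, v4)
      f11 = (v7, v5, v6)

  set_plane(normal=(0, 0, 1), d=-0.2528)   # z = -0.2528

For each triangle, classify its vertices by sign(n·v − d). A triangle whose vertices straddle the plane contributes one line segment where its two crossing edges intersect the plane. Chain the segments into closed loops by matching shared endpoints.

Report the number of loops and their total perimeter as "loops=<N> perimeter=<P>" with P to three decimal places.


loops=1 perimeter=13.160

Straddling triangles (8 of 12):
  (v1,v3,v0) [++-] → (-1.95, -0.17152, -0.2528)–(-1.95, -1.34, -0.2528)  len=1.1685
  (v4,v1,v0) [-+-] → (0.2496, -1.34, -0.2528)–(-1.95, -1.34, -0.2528)  len=2.1996
  (v0,v3,v2) [-+-] → (-1.95, -0.17152, -0.2528)–(-1.95, 1.34, -0.2528)  len=1.5115
  (v5,v1,v4) [++-] → (0.2496, -1.34, -0.2528)–(1.95, -1.34, -0.2528)  len=1.7004
  (v3,v7,v2) [++-] → (-0.2496, 1.34, -0.2528)–(-1.95, 1.34, -0.2528)  len=1.7004
  (v2,v7,v6) [-+-] → (-0.2496, 1.34, -0.2528)–(1.95, 1.34, -0.2528)  len=2.1996
  (v6,v5,v4) [-+-] → (1.95, 0.17152, -0.2528)–(1.95, -1.34, -0.2528)  len=1.5115
  (v7,v5,v6) [++-] → (1.95, 0.17152, -0.2528)–(1.95, 1.34, -0.2528)  len=1.1685

Chained into 1 loop(s):
  loop 1: 8 segments, perimeter = 13.1600
Total perimeter = 13.160


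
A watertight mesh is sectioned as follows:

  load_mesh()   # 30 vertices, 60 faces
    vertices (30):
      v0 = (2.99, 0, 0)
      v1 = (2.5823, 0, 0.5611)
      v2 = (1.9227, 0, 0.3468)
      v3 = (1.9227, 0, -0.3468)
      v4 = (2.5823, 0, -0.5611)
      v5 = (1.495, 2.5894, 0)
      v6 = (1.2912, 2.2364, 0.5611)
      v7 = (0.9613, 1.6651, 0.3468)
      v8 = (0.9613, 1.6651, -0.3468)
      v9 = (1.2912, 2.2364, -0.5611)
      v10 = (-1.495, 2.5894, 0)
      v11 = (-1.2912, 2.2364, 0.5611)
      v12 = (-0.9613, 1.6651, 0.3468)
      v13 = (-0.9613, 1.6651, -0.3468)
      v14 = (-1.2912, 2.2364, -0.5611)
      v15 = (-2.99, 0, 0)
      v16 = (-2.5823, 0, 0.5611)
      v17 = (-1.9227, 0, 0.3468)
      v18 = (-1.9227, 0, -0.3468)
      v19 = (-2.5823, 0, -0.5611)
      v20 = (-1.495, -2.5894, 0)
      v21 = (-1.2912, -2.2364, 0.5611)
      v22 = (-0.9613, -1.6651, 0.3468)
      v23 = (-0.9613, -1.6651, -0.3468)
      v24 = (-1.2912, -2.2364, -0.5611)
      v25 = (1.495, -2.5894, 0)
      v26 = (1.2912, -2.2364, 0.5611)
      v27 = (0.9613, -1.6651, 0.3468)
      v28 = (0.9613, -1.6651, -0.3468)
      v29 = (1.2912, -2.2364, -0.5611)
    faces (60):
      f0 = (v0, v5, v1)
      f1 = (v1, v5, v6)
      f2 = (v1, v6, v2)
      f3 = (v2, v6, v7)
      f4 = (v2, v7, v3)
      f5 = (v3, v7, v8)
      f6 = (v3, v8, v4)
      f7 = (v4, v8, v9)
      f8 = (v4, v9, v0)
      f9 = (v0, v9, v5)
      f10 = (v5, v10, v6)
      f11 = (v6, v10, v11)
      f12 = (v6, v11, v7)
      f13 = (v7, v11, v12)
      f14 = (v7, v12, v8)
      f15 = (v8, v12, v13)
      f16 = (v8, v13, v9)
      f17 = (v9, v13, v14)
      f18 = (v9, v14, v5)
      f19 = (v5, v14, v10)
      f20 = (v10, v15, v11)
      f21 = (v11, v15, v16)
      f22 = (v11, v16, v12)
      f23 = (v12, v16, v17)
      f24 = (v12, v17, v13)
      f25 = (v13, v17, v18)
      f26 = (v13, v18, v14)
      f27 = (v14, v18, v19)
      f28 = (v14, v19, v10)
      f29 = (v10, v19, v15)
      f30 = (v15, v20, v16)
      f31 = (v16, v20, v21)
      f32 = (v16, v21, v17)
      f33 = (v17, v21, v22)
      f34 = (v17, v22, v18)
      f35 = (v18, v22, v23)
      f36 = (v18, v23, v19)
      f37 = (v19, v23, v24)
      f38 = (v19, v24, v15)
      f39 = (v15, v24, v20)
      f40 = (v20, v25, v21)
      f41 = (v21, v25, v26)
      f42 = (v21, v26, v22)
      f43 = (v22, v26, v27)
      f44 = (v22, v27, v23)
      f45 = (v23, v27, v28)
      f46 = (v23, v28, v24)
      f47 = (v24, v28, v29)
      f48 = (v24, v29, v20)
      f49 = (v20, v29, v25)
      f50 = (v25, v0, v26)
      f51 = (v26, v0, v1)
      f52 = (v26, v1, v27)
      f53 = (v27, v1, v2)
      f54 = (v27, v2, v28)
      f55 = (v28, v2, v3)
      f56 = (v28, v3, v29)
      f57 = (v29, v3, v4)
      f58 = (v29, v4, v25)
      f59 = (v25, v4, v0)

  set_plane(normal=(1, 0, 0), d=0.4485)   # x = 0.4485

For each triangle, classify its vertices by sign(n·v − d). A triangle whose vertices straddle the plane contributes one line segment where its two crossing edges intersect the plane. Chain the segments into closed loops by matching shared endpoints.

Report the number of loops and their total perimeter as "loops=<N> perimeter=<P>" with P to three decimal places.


loops=2 perimeter=6.479

Straddling triangles (20 of 60):
  (v5,v10,v6) [+-+] → (0.4485, 2.5894, 0)–(0.4485, 2.34317, 0.391393)  len=0.4624
  (v6,v10,v11) [+--] → (0.4485, 2.34317, 0.391393)–(0.4485, 2.2364, 0.5611)  len=0.2005
  (v6,v11,v7) [+-+] → (0.4485, 2.2364, 0.5611)–(0.4485, 1.79516, 0.395587)  len=0.4713
  (v7,v11,v12) [+--] → (0.4485, 1.79516, 0.395587)–(0.4485, 1.6651, 0.3468)  len=0.1389
  (v7,v12,v8) [+-+] → (0.4485, 1.6651, 0.3468)–(0.4485, 1.6651, -0.161802)  len=0.5086
  (v8,v12,v13) [+--] → (0.4485, 1.6651, -0.161802)–(0.4485, 1.6651, -0.3468)  len=0.1850
  (v8,v13,v9) [+-+] → (0.4485, 1.6651, -0.3468)–(0.4485, 2.02267, -0.480927)  len=0.3819
  (v9,v13,v14) [+--] → (0.4485, 2.02267, -0.480927)–(0.4485, 2.2364, -0.5611)  len=0.2283
  (v9,v14,v5) [+-+] → (0.4485, 2.2364, -0.5611)–(0.4485, 2.45681, -0.21075)  len=0.4139
  (v5,v14,v10) [+--] → (0.4485, 2.45681, -0.21075)–(0.4485, 2.5894, 0)  len=0.2490
  (v20,v25,v21) [-+-] → (0.4485, -2.5894, 0)–(0.4485, -2.45681, 0.21075)  len=0.2490
  (v21,v25,v26) [-++] → (0.4485, -2.45681, 0.21075)–(0.4485, -2.2364, 0.5611)  len=0.4139
  (v21,v26,v22) [-+-] → (0.4485, -2.2364, 0.5611)–(0.4485, -2.02267, 0.480927)  len=0.2283
  (v22,v26,v27) [-++] → (0.4485, -2.02267, 0.480927)–(0.4485, -1.6651, 0.3468)  len=0.3819
  (v22,v27,v23) [-+-] → (0.4485, -1.6651, 0.3468)–(0.4485, -1.6651, 0.161802)  len=0.1850
  (v23,v27,v28) [-++] → (0.4485, -1.6651, 0.161802)–(0.4485, -1.6651, -0.3468)  len=0.5086
  (v23,v28,v24) [-+-] → (0.4485, -1.6651, -0.3468)–(0.4485, -1.79516, -0.395587)  len=0.1389
  (v24,v28,v29) [-++] → (0.4485, -1.79516, -0.395587)–(0.4485, -2.2364, -0.5611)  len=0.4713
  (v24,v29,v20) [-+-] → (0.4485, -2.2364, -0.5611)–(0.4485, -2.34317, -0.391393)  len=0.2005
  (v20,v29,v25) [-++] → (0.4485, -2.34317, -0.391393)–(0.4485, -2.5894, 0)  len=0.4624

Chained into 2 loop(s):
  loop 1: 10 segments, perimeter = 3.2397
  loop 2: 10 segments, perimeter = 3.2397
Total perimeter = 6.479


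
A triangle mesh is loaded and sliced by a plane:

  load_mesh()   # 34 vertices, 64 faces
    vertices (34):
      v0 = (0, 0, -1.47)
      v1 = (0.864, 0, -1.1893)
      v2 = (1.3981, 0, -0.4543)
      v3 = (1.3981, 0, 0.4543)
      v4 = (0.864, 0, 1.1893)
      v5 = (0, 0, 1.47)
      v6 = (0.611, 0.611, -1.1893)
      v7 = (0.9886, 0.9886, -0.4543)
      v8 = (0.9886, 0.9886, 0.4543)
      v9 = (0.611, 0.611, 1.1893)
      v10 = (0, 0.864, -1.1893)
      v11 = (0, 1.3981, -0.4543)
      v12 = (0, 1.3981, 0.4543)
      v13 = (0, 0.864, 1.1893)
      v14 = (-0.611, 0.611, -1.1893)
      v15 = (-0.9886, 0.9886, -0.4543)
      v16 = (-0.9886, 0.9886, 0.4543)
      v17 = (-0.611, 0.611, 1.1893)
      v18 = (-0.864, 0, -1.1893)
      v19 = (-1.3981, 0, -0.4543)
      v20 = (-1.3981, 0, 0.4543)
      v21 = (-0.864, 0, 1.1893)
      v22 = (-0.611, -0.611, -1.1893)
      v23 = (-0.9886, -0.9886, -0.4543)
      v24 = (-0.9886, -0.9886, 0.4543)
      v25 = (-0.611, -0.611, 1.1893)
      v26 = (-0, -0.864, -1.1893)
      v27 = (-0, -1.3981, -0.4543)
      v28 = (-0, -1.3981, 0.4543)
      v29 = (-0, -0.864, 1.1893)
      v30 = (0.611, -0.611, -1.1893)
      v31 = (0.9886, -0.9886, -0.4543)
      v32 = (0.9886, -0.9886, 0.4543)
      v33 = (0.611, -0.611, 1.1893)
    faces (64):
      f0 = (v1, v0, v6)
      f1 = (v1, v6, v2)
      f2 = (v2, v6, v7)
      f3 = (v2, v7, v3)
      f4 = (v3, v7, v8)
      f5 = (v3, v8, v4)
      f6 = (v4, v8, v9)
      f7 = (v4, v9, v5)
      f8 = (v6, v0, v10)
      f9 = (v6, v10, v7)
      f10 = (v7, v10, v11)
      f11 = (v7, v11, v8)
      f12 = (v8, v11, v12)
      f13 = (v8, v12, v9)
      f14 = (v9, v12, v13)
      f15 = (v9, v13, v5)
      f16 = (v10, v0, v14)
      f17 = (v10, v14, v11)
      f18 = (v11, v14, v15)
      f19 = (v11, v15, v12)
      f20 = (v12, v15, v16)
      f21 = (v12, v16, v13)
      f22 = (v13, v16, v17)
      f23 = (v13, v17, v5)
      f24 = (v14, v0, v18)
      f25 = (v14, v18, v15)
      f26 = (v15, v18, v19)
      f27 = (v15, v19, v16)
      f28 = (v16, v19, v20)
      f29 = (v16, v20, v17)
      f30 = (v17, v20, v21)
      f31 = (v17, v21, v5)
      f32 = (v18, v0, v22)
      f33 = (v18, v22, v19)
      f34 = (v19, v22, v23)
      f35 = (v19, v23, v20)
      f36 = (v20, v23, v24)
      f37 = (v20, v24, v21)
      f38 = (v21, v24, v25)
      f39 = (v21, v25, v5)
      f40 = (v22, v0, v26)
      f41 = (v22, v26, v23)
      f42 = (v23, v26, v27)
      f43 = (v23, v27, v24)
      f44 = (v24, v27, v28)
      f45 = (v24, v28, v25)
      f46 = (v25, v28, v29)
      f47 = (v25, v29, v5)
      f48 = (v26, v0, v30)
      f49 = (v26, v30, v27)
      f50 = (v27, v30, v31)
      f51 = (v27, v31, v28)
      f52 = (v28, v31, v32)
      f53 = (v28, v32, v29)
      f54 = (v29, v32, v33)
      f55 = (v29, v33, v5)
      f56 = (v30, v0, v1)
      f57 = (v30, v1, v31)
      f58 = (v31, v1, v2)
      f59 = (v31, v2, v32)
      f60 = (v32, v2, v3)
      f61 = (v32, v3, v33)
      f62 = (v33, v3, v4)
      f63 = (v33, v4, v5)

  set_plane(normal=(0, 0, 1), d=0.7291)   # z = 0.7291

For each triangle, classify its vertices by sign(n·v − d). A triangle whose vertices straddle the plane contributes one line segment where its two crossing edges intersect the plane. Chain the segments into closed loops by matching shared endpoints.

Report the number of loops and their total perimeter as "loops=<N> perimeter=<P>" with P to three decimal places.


Straddling triangles (16 of 64):
  (v3,v8,v4) [--+] → (0.942015, 0.618985, 0.7291)–(1.19841, 0, 0.7291)  len=0.6700
  (v4,v8,v9) [+-+] → (0.942015, 0.618985, 0.7291)–(0.847424, 0.847424, 0.7291)  len=0.2472
  (v8,v12,v9) [--+] → (0.228439, 1.10382, 0.7291)–(0.847424, 0.847424, 0.7291)  len=0.6700
  (v9,v12,v13) [+-+] → (0.228439, 1.10382, 0.7291)–(0, 1.19841, 0.7291)  len=0.2472
  (v12,v16,v13) [--+] → (-0.618985, 0.942015, 0.7291)–(0, 1.19841, 0.7291)  len=0.6700
  (v13,v16,v17) [+-+] → (-0.618985, 0.942015, 0.7291)–(-0.847424, 0.847424, 0.7291)  len=0.2472
  (v16,v20,v17) [--+] → (-1.10382, 0.228439, 0.7291)–(-0.847424, 0.847424, 0.7291)  len=0.6700
  (v17,v20,v21) [+-+] → (-1.10382, 0.228439, 0.7291)–(-1.19841, 0, 0.7291)  len=0.2472
  (v20,v24,v21) [--+] → (-0.942015, -0.618985, 0.7291)–(-1.19841, 0, 0.7291)  len=0.6700
  (v21,v24,v25) [+-+] → (-0.942015, -0.618985, 0.7291)–(-0.847424, -0.847424, 0.7291)  len=0.2472
  (v24,v28,v25) [--+] → (-0.228439, -1.10382, 0.7291)–(-0.847424, -0.847424, 0.7291)  len=0.6700
  (v25,v28,v29) [+-+] → (-0.228439, -1.10382, 0.7291)–(0, -1.19841, 0.7291)  len=0.2472
  (v28,v32,v29) [--+] → (0.618985, -0.942015, 0.7291)–(0, -1.19841, 0.7291)  len=0.6700
  (v29,v32,v33) [+-+] → (0.618985, -0.942015, 0.7291)–(0.847424, -0.847424, 0.7291)  len=0.2472
  (v32,v3,v33) [--+] → (1.10382, -0.228439, 0.7291)–(0.847424, -0.847424, 0.7291)  len=0.6700
  (v33,v3,v4) [+-+] → (1.10382, -0.228439, 0.7291)–(1.19841, 0, 0.7291)  len=0.2472

Chained into 1 loop(s):
  loop 1: 16 segments, perimeter = 7.3379
Total perimeter = 7.338

loops=1 perimeter=7.338


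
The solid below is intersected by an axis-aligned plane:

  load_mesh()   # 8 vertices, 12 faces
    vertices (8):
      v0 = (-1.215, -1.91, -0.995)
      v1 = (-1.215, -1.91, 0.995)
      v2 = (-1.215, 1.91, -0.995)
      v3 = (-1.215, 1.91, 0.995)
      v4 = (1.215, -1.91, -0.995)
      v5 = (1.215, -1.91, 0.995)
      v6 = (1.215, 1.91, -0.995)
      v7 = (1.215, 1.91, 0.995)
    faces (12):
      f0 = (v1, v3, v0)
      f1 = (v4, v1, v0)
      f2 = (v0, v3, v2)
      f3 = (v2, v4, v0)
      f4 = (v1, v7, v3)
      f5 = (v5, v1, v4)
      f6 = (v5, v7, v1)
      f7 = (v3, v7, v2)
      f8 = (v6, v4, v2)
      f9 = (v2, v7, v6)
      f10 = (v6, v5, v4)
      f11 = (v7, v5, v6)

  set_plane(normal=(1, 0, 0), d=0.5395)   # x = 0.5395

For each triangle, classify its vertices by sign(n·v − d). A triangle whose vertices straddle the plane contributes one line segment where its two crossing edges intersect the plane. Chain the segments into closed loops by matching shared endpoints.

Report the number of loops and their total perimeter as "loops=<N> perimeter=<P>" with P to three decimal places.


Straddling triangles (8 of 12):
  (v4,v1,v0) [+--] → (0.5395, -1.91, -0.441813)–(0.5395, -1.91, -0.995)  len=0.5532
  (v2,v4,v0) [-+-] → (0.5395, -0.848103, -0.995)–(0.5395, -1.91, -0.995)  len=1.0619
  (v1,v7,v3) [-+-] → (0.5395, 0.848103, 0.995)–(0.5395, 1.91, 0.995)  len=1.0619
  (v5,v1,v4) [+-+] → (0.5395, -1.91, 0.995)–(0.5395, -1.91, -0.441813)  len=1.4368
  (v5,v7,v1) [++-] → (0.5395, 0.848103, 0.995)–(0.5395, -1.91, 0.995)  len=2.7581
  (v3,v7,v2) [-+-] → (0.5395, 1.91, 0.995)–(0.5395, 1.91, 0.441813)  len=0.5532
  (v6,v4,v2) [++-] → (0.5395, -0.848103, -0.995)–(0.5395, 1.91, -0.995)  len=2.7581
  (v2,v7,v6) [-++] → (0.5395, 1.91, 0.441813)–(0.5395, 1.91, -0.995)  len=1.4368

Chained into 1 loop(s):
  loop 1: 8 segments, perimeter = 11.6200
Total perimeter = 11.620

loops=1 perimeter=11.620


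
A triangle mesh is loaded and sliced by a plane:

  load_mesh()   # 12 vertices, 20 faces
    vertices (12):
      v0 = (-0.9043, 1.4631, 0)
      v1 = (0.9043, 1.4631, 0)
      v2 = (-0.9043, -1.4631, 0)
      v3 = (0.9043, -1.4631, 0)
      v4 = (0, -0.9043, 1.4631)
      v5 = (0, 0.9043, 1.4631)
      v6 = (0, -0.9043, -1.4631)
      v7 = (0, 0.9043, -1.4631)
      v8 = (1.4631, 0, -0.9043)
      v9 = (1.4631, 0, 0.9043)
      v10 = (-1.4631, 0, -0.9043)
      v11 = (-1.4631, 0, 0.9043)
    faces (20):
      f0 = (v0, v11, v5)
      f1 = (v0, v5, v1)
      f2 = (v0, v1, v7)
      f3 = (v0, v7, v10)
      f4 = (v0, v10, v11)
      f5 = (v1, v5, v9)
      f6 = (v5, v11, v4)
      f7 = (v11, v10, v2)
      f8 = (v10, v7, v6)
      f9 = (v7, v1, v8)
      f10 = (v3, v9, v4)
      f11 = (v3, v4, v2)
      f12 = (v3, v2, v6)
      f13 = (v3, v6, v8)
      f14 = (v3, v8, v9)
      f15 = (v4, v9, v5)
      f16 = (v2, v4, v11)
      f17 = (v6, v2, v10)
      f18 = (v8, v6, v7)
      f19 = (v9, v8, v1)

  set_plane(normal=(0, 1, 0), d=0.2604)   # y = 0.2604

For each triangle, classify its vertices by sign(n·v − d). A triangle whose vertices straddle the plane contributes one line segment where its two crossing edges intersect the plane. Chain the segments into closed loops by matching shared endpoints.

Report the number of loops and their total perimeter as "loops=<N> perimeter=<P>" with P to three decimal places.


loops=1 perimeter=9.255

Straddling triangles (10 of 20):
  (v0,v11,v5) [+-+] → (-1.36365, 0.2604, 0.743354)–(-1.04179, 0.2604, 1.06521)  len=0.4552
  (v0,v7,v10) [++-] → (-1.04179, 0.2604, -1.06521)–(-1.36365, 0.2604, -0.743354)  len=0.4552
  (v0,v10,v11) [+--] → (-1.36365, 0.2604, -0.743354)–(-1.36365, 0.2604, 0.743354)  len=1.4867
  (v1,v5,v9) [++-] → (1.04179, 0.2604, 1.06521)–(1.36365, 0.2604, 0.743354)  len=0.4552
  (v5,v11,v4) [+--] → (-1.04179, 0.2604, 1.06521)–(0, 0.2604, 1.4631)  len=1.1152
  (v10,v7,v6) [-+-] → (-1.04179, 0.2604, -1.06521)–(0, 0.2604, -1.4631)  len=1.1152
  (v7,v1,v8) [++-] → (1.36365, 0.2604, -0.743354)–(1.04179, 0.2604, -1.06521)  len=0.4552
  (v4,v9,v5) [--+] → (1.04179, 0.2604, 1.06521)–(0, 0.2604, 1.4631)  len=1.1152
  (v8,v6,v7) [--+] → (0, 0.2604, -1.4631)–(1.04179, 0.2604, -1.06521)  len=1.1152
  (v9,v8,v1) [--+] → (1.36365, 0.2604, -0.743354)–(1.36365, 0.2604, 0.743354)  len=1.4867

Chained into 1 loop(s):
  loop 1: 10 segments, perimeter = 9.2549
Total perimeter = 9.255


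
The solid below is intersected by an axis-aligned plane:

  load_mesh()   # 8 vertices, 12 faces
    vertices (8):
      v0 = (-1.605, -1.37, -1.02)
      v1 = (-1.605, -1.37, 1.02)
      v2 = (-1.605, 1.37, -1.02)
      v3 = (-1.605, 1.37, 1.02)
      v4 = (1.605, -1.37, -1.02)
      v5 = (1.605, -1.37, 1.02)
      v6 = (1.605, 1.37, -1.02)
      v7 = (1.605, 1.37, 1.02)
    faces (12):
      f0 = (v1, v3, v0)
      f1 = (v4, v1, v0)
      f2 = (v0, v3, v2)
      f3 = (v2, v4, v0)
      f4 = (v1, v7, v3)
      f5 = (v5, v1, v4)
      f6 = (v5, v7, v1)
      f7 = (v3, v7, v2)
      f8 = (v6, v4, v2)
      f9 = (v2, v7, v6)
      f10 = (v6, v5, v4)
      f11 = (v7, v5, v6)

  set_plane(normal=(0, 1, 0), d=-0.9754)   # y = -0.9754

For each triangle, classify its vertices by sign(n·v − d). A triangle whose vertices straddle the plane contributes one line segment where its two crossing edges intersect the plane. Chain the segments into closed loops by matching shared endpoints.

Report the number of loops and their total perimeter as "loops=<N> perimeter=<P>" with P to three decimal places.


Straddling triangles (8 of 12):
  (v1,v3,v0) [-+-] → (-1.605, -0.9754, 1.02)–(-1.605, -0.9754, -0.72621)  len=1.7462
  (v0,v3,v2) [-++] → (-1.605, -0.9754, -0.72621)–(-1.605, -0.9754, -1.02)  len=0.2938
  (v2,v4,v0) [+--] → (1.14271, -0.9754, -1.02)–(-1.605, -0.9754, -1.02)  len=2.7477
  (v1,v7,v3) [-++] → (-1.14271, -0.9754, 1.02)–(-1.605, -0.9754, 1.02)  len=0.4623
  (v5,v7,v1) [-+-] → (1.605, -0.9754, 1.02)–(-1.14271, -0.9754, 1.02)  len=2.7477
  (v6,v4,v2) [+-+] → (1.605, -0.9754, -1.02)–(1.14271, -0.9754, -1.02)  len=0.4623
  (v6,v5,v4) [+--] → (1.605, -0.9754, 0.72621)–(1.605, -0.9754, -1.02)  len=1.7462
  (v7,v5,v6) [+-+] → (1.605, -0.9754, 1.02)–(1.605, -0.9754, 0.72621)  len=0.2938

Chained into 1 loop(s):
  loop 1: 8 segments, perimeter = 10.5000
Total perimeter = 10.500

loops=1 perimeter=10.500


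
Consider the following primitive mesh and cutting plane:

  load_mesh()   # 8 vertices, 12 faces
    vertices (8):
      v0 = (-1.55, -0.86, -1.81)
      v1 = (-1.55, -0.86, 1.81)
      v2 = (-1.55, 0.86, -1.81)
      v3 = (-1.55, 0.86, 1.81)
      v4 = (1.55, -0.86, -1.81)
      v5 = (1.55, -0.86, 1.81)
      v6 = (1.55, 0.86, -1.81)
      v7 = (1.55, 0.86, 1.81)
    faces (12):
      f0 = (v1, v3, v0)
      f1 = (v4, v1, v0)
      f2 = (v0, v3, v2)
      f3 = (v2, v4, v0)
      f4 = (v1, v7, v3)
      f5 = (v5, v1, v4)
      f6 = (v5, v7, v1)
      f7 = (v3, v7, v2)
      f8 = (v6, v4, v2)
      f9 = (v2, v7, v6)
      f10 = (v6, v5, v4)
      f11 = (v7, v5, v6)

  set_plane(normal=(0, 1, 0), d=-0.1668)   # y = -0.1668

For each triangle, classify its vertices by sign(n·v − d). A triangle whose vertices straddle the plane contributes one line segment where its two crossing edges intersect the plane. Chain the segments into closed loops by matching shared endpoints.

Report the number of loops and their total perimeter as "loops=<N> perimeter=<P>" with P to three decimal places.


loops=1 perimeter=13.440

Straddling triangles (8 of 12):
  (v1,v3,v0) [-+-] → (-1.55, -0.1668, 1.81)–(-1.55, -0.1668, -0.351056)  len=2.1611
  (v0,v3,v2) [-++] → (-1.55, -0.1668, -0.351056)–(-1.55, -0.1668, -1.81)  len=1.4589
  (v2,v4,v0) [+--] → (0.300628, -0.1668, -1.81)–(-1.55, -0.1668, -1.81)  len=1.8506
  (v1,v7,v3) [-++] → (-0.300628, -0.1668, 1.81)–(-1.55, -0.1668, 1.81)  len=1.2494
  (v5,v7,v1) [-+-] → (1.55, -0.1668, 1.81)–(-0.300628, -0.1668, 1.81)  len=1.8506
  (v6,v4,v2) [+-+] → (1.55, -0.1668, -1.81)–(0.300628, -0.1668, -1.81)  len=1.2494
  (v6,v5,v4) [+--] → (1.55, -0.1668, 0.351056)–(1.55, -0.1668, -1.81)  len=2.1611
  (v7,v5,v6) [+-+] → (1.55, -0.1668, 1.81)–(1.55, -0.1668, 0.351056)  len=1.4589

Chained into 1 loop(s):
  loop 1: 8 segments, perimeter = 13.4400
Total perimeter = 13.440
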